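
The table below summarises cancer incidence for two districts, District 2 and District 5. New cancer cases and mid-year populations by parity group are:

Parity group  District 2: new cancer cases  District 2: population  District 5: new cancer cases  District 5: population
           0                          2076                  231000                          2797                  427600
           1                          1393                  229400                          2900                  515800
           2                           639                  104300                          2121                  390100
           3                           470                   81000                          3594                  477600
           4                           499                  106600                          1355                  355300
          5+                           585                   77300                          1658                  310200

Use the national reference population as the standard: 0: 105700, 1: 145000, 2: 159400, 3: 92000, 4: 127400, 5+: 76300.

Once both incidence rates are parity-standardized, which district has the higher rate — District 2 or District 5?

District 2

Parity-specific rates per 100000 for District 2: 898.70, 607.24, 612.66, 580.25, 468.11, 756.79.
For District 5: 654.12, 562.23, 543.71, 752.51, 381.37, 534.49.
Standard total = 705800; weights = 0.1498, 0.2054, 0.2258, 0.1303, 0.1805, 0.1081.
District 2: 0.1498×898.70 + 0.2054×607.24 + 0.2258×612.66 + 0.1303×580.25 + 0.1805×468.11 + 0.1081×756.79 = 639.6456 per 100000.
District 5: 0.1498×654.12 + 0.2054×562.23 + 0.2258×543.71 + 0.1303×752.51 + 0.1805×381.37 + 0.1081×534.49 = 560.9664 per 100000.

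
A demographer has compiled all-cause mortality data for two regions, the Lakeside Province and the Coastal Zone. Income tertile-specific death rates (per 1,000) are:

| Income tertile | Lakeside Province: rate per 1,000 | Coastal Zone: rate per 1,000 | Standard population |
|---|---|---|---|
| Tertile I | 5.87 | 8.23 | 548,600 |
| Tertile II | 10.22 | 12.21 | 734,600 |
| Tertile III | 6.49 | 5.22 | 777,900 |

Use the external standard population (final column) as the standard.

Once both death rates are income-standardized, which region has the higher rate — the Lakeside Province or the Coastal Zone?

Coastal Zone

Standard total = 2,061,100; weights = 0.2662, 0.3564, 0.3774.
The Lakeside Province: 0.2662×5.87 + 0.3564×10.22 + 0.3774×6.49 = 7.6544 per 1,000.
The Coastal Zone: 0.2662×8.23 + 0.3564×12.21 + 0.3774×5.22 = 8.5125 per 1,000.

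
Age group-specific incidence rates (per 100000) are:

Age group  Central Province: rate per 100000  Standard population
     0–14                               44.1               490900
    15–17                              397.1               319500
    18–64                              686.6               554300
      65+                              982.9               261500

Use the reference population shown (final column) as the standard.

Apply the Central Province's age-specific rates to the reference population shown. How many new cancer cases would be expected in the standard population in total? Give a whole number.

7861

Expected new cancer cases = Σ (standard pop × age-specific rate ÷ 100000)
= 490900×44.1/100000 + 319500×397.1/100000 + 554300×686.6/100000 + 261500×982.9/100000
= 216.49 + 1268.73 + 3805.82 + 2570.28 = 7861.33.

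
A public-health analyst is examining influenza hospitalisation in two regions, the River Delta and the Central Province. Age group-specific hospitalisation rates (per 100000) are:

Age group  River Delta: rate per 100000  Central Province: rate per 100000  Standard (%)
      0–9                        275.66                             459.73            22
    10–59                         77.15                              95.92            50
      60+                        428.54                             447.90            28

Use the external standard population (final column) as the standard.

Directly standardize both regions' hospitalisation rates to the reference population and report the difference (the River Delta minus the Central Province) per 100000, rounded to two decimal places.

-55.30

Standard weights: 0.22, 0.50, 0.28.
The River Delta: 0.2200×275.66 + 0.5000×77.15 + 0.2800×428.54 = 219.2114 per 100000.
The Central Province: 0.2200×459.73 + 0.5000×95.92 + 0.2800×447.90 = 274.5126 per 100000.
Difference = 219.2114 − 274.5126 = -55.3012.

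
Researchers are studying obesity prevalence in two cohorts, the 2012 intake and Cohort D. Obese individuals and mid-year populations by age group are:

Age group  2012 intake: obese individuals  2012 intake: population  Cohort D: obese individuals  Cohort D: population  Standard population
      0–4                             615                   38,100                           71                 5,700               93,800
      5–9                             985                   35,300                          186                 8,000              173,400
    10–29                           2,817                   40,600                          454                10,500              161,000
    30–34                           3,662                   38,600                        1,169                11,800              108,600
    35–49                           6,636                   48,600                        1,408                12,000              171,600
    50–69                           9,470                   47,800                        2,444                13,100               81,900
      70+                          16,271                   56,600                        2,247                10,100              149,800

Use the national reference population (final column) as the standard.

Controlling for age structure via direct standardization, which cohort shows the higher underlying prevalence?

2012 intake

Age-specific rates per 1,000 for the 2012 intake: 16.142, 27.904, 69.384, 94.870, 136.543, 198.117, 287.473.
For Cohort D: 12.456, 23.250, 43.238, 99.068, 117.333, 186.565, 222.475.
Standard total = 940,100; weights = 0.0998, 0.1844, 0.1713, 0.1155, 0.1825, 0.0871, 0.1593.
The 2012 intake: 0.0998×16.142 + 0.1844×27.904 + 0.1713×69.384 + 0.1155×94.870 + 0.1825×136.543 + 0.0871×198.117 + 0.1593×287.473 = 117.5902 per 1,000.
Cohort D: 0.0998×12.456 + 0.1844×23.250 + 0.1713×43.238 + 0.1155×99.068 + 0.1825×117.333 + 0.0871×186.565 + 0.1593×222.475 = 97.5012 per 1,000.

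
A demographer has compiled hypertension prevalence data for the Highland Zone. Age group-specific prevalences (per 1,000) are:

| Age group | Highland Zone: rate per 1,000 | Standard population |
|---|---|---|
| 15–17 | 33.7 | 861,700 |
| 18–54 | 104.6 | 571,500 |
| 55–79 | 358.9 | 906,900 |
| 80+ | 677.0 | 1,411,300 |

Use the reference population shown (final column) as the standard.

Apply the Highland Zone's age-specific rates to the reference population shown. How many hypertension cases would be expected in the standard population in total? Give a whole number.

Expected hypertension cases = Σ (standard pop × age-specific rate ÷ 1,000)
= 861,700×33.7/1,000 + 571,500×104.6/1,000 + 906,900×358.9/1,000 + 1,411,300×677.0/1,000
= 29039.29 + 59778.90 + 325486.41 + 955450.10 = 1369754.70.

1369755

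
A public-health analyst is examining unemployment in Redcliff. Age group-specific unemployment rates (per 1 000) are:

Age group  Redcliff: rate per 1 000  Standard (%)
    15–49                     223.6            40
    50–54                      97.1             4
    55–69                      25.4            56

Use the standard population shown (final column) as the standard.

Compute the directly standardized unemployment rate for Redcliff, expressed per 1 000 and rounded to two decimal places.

Standard weights: 0.40, 0.04, 0.56.
Standardized rate: 0.4000×223.6 + 0.0400×97.1 + 0.5600×25.4 = 107.5480 per 1 000.

107.55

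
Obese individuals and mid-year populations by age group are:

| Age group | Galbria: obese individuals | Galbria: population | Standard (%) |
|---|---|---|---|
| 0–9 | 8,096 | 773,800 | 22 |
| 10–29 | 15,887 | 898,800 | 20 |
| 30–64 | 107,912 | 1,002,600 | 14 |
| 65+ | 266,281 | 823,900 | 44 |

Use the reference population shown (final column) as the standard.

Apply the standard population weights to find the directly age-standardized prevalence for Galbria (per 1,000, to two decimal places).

Age-specific rates per 1,000 for Galbria: 10.463, 17.676, 107.632, 323.196.
Standard weights: 0.22, 0.20, 0.14, 0.44.
Standardized rate: 0.2200×10.463 + 0.2000×17.676 + 0.1400×107.632 + 0.4400×323.196 = 163.1116 per 1,000.

163.11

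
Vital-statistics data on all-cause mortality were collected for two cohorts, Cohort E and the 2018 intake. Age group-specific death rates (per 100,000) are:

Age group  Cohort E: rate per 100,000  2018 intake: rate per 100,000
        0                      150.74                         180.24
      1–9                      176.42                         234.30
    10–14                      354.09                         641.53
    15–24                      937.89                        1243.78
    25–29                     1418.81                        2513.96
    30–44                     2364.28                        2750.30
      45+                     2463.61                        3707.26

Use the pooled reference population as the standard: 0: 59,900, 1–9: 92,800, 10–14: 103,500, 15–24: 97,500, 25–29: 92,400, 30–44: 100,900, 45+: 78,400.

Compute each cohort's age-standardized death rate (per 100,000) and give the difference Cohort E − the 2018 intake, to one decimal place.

Standard total = 625,400; weights = 0.0958, 0.1484, 0.1655, 0.1559, 0.1477, 0.1613, 0.1254.
Cohort E: 0.0958×150.74 + 0.1484×176.42 + 0.1655×354.09 + 0.1559×937.89 + 0.1477×1418.81 + 0.1613×2364.28 + 0.1254×2463.61 = 1145.3384 per 100,000.
The 2018 intake: 0.0958×180.24 + 0.1484×234.30 + 0.1655×641.53 + 0.1559×1243.78 + 0.1477×2513.96 + 0.1613×2750.30 + 0.1254×3707.26 = 1631.9966 per 100,000.
Difference = 1145.3384 − 1631.9966 = -486.6582.

-486.7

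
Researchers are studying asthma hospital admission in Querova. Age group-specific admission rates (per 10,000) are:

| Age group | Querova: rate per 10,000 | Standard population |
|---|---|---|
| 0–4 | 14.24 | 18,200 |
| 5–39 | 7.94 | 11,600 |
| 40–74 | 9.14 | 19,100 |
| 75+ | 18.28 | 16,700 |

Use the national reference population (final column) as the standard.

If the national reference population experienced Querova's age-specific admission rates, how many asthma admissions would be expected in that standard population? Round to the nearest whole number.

Expected asthma admissions = Σ (standard pop × age-specific rate ÷ 10,000)
= 18,200×14.24/10,000 + 11,600×7.94/10,000 + 19,100×9.14/10,000 + 16,700×18.28/10,000
= 25.92 + 9.21 + 17.46 + 30.53 = 83.11.

83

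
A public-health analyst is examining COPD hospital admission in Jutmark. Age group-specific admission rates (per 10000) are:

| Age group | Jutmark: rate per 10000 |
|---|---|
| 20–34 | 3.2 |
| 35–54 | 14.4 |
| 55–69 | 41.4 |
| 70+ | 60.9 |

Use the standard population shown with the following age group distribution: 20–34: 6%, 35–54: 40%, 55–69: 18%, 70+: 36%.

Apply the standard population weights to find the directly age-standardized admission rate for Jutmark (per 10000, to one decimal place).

35.3

Standard weights: 0.06, 0.40, 0.18, 0.36.
Standardized rate: 0.0600×3.2 + 0.4000×14.4 + 0.1800×41.4 + 0.3600×60.9 = 35.3280 per 10000.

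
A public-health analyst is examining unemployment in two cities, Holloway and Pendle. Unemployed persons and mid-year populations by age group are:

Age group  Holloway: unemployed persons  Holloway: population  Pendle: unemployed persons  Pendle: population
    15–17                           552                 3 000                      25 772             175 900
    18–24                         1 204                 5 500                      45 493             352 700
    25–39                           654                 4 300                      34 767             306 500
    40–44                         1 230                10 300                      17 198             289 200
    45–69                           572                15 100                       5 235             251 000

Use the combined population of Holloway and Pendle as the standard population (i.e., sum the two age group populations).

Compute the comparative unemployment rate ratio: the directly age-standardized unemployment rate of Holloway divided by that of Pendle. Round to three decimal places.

1.560

Age-specific rates per 1 000 for Holloway: 184.000, 218.909, 152.093, 119.417, 37.881.
For Pendle: 146.515, 128.985, 113.432, 59.467, 20.857.
Combined standard total = 1 413 500; weights = 0.1266, 0.2534, 0.2199, 0.2119, 0.1883.
Holloway: 0.1266×184.000 + 0.2534×218.909 + 0.2199×152.093 + 0.2119×119.417 + 0.1883×37.881 = 144.6388 per 1 000.
Pendle: 0.1266×146.515 + 0.2534×128.985 + 0.2199×113.432 + 0.2119×59.467 + 0.1883×20.857 = 92.6984 per 1 000.
Ratio = 144.6388 ÷ 92.6984 = 1.56032.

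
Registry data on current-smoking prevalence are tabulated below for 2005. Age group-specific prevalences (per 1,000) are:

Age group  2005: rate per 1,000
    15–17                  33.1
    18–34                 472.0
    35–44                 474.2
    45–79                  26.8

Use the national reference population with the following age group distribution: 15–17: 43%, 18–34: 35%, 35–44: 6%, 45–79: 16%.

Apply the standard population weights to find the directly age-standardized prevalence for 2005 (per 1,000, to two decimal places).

Standard weights: 0.43, 0.35, 0.06, 0.16.
Standardized rate: 0.4300×33.1 + 0.3500×472.0 + 0.0600×474.2 + 0.1600×26.8 = 212.1730 per 1,000.

212.17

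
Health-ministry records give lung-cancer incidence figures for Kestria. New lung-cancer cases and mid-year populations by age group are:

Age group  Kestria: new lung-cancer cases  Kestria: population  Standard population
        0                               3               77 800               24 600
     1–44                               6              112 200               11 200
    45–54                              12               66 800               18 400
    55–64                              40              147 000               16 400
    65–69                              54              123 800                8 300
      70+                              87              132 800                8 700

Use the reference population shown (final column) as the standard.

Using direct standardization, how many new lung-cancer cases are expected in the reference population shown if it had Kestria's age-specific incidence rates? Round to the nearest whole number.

19

Age-specific rates per 100 000 for Kestria: 3.86, 5.35, 17.96, 27.21, 43.62, 65.51.
Expected new lung-cancer cases = Σ (standard pop × age-specific rate ÷ 100 000)
= 24 600×3.86/100 000 + 11 200×5.35/100 000 + 18 400×17.96/100 000 + 16 400×27.21/100 000 + 8 300×43.62/100 000 + 8 700×65.51/100 000
= 0.95 + 0.60 + 3.31 + 4.46 + 3.62 + 5.70 = 18.64.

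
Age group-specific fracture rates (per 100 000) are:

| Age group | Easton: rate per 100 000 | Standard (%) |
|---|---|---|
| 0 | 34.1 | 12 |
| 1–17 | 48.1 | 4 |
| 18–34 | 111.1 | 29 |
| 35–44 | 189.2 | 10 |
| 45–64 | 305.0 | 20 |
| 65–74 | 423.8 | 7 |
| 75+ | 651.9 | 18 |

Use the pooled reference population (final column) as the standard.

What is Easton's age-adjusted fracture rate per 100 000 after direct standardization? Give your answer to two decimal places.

265.16

Standard weights: 0.12, 0.04, 0.29, 0.10, 0.20, 0.07, 0.18.
Standardized rate: 0.1200×34.1 + 0.0400×48.1 + 0.2900×111.1 + 0.1000×189.2 + 0.2000×305.0 + 0.0700×423.8 + 0.1800×651.9 = 265.1630 per 100 000.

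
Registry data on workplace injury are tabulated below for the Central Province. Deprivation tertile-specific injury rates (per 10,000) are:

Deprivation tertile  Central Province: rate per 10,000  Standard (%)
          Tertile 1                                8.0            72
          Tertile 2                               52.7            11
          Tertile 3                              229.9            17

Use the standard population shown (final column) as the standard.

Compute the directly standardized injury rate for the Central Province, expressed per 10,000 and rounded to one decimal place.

Standard weights: 0.72, 0.11, 0.17.
Standardized rate: 0.7200×8.0 + 0.1100×52.7 + 0.1700×229.9 = 50.6400 per 10,000.

50.6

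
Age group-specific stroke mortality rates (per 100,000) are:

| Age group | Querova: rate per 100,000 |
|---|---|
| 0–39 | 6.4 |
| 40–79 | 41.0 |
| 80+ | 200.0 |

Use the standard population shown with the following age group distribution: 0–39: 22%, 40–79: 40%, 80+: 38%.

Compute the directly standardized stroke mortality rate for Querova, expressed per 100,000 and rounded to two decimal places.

Standard weights: 0.22, 0.40, 0.38.
Standardized rate: 0.2200×6.4 + 0.4000×41.0 + 0.3800×200.0 = 93.8080 per 100,000.

93.81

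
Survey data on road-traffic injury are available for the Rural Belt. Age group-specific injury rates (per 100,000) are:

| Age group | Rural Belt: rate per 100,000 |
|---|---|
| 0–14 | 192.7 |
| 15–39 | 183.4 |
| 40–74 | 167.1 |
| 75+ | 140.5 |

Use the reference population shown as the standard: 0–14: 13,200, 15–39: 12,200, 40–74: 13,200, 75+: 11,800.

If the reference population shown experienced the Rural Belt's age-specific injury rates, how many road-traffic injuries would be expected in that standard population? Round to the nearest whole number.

Expected road-traffic injuries = Σ (standard pop × age-specific rate ÷ 100,000)
= 13,200×192.7/100,000 + 12,200×183.4/100,000 + 13,200×167.1/100,000 + 11,800×140.5/100,000
= 25.44 + 22.37 + 22.06 + 16.58 = 86.45.

86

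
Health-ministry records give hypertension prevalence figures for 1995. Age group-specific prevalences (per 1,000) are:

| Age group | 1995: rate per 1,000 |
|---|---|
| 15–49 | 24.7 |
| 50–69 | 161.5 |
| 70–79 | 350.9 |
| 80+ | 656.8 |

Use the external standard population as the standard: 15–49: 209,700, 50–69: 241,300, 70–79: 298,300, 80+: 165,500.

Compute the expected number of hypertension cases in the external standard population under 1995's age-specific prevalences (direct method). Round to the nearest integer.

Expected hypertension cases = Σ (standard pop × age-specific rate ÷ 1,000)
= 209,700×24.7/1,000 + 241,300×161.5/1,000 + 298,300×350.9/1,000 + 165,500×656.8/1,000
= 5179.59 + 38969.95 + 104673.47 + 108700.40 = 257523.41.

257523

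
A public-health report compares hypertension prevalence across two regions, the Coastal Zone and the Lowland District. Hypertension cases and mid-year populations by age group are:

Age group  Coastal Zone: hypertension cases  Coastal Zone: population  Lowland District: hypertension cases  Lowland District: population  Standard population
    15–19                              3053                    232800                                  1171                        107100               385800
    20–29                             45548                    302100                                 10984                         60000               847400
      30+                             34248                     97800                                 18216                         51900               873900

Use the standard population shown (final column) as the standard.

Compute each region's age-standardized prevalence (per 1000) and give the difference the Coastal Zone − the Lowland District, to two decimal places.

Age-specific rates per 1000 for the Coastal Zone: 13.114, 150.771, 350.184.
For the Lowland District: 10.934, 183.067, 350.983.
Standard total = 2107100; weights = 0.1831, 0.4022, 0.4147.
The Coastal Zone: 0.1831×13.114 + 0.4022×150.771 + 0.4147×350.184 = 208.2715 per 1000.
The Lowland District: 0.1831×10.934 + 0.4022×183.067 + 0.4147×350.983 = 221.1915 per 1000.
Difference = 208.2715 − 221.1915 = -12.9200.

-12.92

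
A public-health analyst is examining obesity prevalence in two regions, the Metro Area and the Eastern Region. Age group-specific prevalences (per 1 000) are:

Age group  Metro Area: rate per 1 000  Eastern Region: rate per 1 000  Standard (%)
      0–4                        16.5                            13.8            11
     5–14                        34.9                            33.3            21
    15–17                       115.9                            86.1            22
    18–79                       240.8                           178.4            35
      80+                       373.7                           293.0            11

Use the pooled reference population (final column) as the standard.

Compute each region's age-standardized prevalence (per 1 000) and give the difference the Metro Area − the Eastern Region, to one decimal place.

37.9

Standard weights: 0.11, 0.21, 0.22, 0.35, 0.11.
The Metro Area: 0.1100×16.5 + 0.2100×34.9 + 0.2200×115.9 + 0.3500×240.8 + 0.1100×373.7 = 160.0290 per 1 000.
The Eastern Region: 0.1100×13.8 + 0.2100×33.3 + 0.2200×86.1 + 0.3500×178.4 + 0.1100×293.0 = 122.1230 per 1 000.
Difference = 160.0290 − 122.1230 = 37.9060.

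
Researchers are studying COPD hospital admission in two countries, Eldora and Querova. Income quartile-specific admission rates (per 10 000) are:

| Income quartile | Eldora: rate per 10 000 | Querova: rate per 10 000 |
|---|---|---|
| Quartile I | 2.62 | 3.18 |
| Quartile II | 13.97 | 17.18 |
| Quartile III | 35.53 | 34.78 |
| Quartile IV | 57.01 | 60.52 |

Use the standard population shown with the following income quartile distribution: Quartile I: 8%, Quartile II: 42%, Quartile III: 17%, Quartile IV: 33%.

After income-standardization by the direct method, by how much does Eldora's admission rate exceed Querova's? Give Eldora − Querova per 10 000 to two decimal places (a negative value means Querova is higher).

Standard weights: 0.08, 0.42, 0.17, 0.33.
Eldora: 0.0800×2.62 + 0.4200×13.97 + 0.1700×35.53 + 0.3300×57.01 = 30.9304 per 10 000.
Querova: 0.0800×3.18 + 0.4200×17.18 + 0.1700×34.78 + 0.3300×60.52 = 33.3542 per 10 000.
Difference = 30.9304 − 33.3542 = -2.4238.

-2.42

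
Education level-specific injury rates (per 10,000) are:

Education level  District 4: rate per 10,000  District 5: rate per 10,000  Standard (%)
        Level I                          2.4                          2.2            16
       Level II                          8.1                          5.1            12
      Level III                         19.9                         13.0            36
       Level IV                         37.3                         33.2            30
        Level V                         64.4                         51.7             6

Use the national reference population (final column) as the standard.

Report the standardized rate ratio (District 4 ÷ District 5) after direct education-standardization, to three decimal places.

Standard weights: 0.16, 0.12, 0.36, 0.30, 0.06.
District 4: 0.1600×2.4 + 0.1200×8.1 + 0.3600×19.9 + 0.3000×37.3 + 0.0600×64.4 = 23.5740 per 10,000.
District 5: 0.1600×2.2 + 0.1200×5.1 + 0.3600×13.0 + 0.3000×33.2 + 0.0600×51.7 = 18.7060 per 10,000.
Ratio = 23.5740 ÷ 18.7060 = 1.26024.

1.260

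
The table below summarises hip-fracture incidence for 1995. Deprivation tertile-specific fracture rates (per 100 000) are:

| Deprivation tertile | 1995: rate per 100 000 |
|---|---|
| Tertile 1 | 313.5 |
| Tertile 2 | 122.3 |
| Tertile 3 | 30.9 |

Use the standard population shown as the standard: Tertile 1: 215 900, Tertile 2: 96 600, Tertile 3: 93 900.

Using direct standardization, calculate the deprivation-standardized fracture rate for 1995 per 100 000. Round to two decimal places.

202.76

Standard total = 406 400; weights = 0.5312, 0.2377, 0.2311.
Standardized rate: 0.5312×313.5 + 0.2377×122.3 + 0.2311×30.9 = 202.7567 per 100 000.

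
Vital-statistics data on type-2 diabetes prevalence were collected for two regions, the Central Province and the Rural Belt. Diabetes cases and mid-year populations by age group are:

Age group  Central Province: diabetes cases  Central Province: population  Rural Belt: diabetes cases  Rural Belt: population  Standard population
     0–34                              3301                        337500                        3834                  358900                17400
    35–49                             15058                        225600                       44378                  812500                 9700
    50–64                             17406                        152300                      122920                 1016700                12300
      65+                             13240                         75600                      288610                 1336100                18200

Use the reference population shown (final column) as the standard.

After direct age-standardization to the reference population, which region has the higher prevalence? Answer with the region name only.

Rural Belt

Age-specific rates per 1000 for the Central Province: 9.781, 66.746, 114.288, 175.132.
For the Rural Belt: 10.683, 54.619, 120.901, 216.009.
Standard total = 57600; weights = 0.3021, 0.1684, 0.2135, 0.3160.
The Central Province: 0.3021×9.781 + 0.1684×66.746 + 0.2135×114.288 + 0.3160×175.132 = 93.9370 per 1000.
The Rural Belt: 0.3021×10.683 + 0.1684×54.619 + 0.2135×120.901 + 0.3160×216.009 = 106.4954 per 1000.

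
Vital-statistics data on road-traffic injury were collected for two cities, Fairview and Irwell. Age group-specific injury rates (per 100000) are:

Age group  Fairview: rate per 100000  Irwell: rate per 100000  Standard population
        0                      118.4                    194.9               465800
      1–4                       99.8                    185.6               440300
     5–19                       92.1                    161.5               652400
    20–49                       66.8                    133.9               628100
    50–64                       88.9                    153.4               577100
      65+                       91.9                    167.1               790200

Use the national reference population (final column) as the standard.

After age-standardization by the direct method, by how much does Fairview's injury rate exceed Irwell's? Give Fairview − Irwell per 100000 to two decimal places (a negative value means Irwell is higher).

Standard total = 3553900; weights = 0.1311, 0.1239, 0.1836, 0.1767, 0.1624, 0.2223.
Fairview: 0.1311×118.4 + 0.1239×99.8 + 0.1836×92.1 + 0.1767×66.8 + 0.1624×88.9 + 0.2223×91.9 = 91.4655 per 100000.
Irwell: 0.1311×194.9 + 0.1239×185.6 + 0.1836×161.5 + 0.1767×133.9 + 0.1624×153.4 + 0.2223×167.1 = 163.9154 per 100000.
Difference = 91.4655 − 163.9154 = -72.4498.

-72.45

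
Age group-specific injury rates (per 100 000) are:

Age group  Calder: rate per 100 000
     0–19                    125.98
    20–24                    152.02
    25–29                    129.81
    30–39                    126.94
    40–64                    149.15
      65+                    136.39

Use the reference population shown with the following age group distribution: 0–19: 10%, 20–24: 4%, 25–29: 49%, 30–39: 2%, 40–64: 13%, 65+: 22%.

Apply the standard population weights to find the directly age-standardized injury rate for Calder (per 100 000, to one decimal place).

Standard weights: 0.10, 0.04, 0.49, 0.02, 0.13, 0.22.
Standardized rate: 0.1000×125.98 + 0.0400×152.02 + 0.4900×129.81 + 0.0200×126.94 + 0.1300×149.15 + 0.2200×136.39 = 134.2198 per 100 000.

134.2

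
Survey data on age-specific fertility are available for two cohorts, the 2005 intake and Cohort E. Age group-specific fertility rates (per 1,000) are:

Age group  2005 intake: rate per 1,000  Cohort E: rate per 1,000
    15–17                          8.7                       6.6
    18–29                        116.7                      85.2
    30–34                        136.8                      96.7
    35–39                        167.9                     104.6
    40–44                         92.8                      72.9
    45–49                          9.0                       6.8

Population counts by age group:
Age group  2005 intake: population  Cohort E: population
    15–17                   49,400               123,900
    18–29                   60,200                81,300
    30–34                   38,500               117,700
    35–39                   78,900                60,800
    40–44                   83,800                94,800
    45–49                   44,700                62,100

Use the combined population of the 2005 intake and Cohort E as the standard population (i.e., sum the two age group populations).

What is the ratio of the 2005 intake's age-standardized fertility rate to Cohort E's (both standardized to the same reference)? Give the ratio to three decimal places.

Combined standard total = 896,100; weights = 0.1934, 0.1579, 0.1743, 0.1559, 0.1993, 0.1192.
The 2005 intake: 0.1934×8.7 + 0.1579×116.7 + 0.1743×136.8 + 0.1559×167.9 + 0.1993×92.8 + 0.1192×9.0 = 89.6996 per 1,000.
Cohort E: 0.1934×6.6 + 0.1579×85.2 + 0.1743×96.7 + 0.1559×104.6 + 0.1993×72.9 + 0.1192×6.8 = 63.2328 per 1,000.
Ratio = 89.6996 ÷ 63.2328 = 1.41856.

1.419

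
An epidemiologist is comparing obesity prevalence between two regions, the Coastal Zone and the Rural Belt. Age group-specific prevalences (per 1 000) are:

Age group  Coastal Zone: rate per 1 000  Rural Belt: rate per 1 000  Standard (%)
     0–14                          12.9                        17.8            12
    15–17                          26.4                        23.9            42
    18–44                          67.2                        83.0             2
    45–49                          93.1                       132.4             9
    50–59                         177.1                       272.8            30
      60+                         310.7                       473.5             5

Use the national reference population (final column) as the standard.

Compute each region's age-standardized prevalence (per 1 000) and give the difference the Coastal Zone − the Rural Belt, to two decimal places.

Standard weights: 0.12, 0.42, 0.02, 0.09, 0.30, 0.05.
The Coastal Zone: 0.1200×12.9 + 0.4200×26.4 + 0.0200×67.2 + 0.0900×93.1 + 0.3000×177.1 + 0.0500×310.7 = 91.0240 per 1 000.
The Rural Belt: 0.1200×17.8 + 0.4200×23.9 + 0.0200×83.0 + 0.0900×132.4 + 0.3000×272.8 + 0.0500×473.5 = 131.2650 per 1 000.
Difference = 91.0240 − 131.2650 = -40.2410.

-40.24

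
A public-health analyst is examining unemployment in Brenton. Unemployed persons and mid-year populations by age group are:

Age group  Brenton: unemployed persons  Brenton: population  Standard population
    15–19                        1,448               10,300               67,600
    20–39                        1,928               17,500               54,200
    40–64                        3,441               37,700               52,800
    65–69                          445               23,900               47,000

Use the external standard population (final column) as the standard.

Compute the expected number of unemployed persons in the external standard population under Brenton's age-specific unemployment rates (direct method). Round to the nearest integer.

21169

Age-specific rates per 1,000 for Brenton: 140.583, 110.171, 91.273, 18.619.
Expected unemployed persons = Σ (standard pop × age-specific rate ÷ 1,000)
= 67,600×140.583/1,000 + 54,200×110.171/1,000 + 52,800×91.273/1,000 + 47,000×18.619/1,000
= 9503.38 + 5971.29 + 4819.23 + 875.10 = 21169.00.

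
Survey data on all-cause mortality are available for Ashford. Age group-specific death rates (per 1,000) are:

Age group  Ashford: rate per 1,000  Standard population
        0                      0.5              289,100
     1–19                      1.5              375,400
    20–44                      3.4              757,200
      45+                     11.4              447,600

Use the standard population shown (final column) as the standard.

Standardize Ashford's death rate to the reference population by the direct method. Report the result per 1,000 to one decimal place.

4.5

Standard total = 1,869,300; weights = 0.1547, 0.2008, 0.4051, 0.2394.
Standardized rate: 0.1547×0.5 + 0.2008×1.5 + 0.4051×3.4 + 0.2394×11.4 = 4.4855 per 1,000.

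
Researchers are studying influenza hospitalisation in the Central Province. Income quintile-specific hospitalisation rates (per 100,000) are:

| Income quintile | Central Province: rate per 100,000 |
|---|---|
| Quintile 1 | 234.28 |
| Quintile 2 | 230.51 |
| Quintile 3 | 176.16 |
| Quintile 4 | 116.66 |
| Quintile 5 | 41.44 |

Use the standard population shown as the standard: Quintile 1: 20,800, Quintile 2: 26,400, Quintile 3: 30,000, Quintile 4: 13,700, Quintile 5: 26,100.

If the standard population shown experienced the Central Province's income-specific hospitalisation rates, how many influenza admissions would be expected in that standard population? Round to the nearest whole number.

Expected influenza admissions = Σ (standard pop × income-specific rate ÷ 100,000)
= 20,800×234.28/100,000 + 26,400×230.51/100,000 + 30,000×176.16/100,000 + 13,700×116.66/100,000 + 26,100×41.44/100,000
= 48.73 + 60.85 + 52.85 + 15.98 + 10.82 = 189.23.

189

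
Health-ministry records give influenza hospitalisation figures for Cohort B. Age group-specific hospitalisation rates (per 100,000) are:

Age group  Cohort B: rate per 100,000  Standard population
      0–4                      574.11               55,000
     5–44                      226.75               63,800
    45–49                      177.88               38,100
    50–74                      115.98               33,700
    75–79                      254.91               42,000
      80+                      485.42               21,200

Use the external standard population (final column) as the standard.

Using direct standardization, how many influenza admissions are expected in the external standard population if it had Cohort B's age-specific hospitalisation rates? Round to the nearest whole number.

777

Expected influenza admissions = Σ (standard pop × age-specific rate ÷ 100,000)
= 55,000×574.11/100,000 + 63,800×226.75/100,000 + 38,100×177.88/100,000 + 33,700×115.98/100,000 + 42,000×254.91/100,000 + 21,200×485.42/100,000
= 315.76 + 144.67 + 67.77 + 39.09 + 107.06 + 102.91 = 777.26.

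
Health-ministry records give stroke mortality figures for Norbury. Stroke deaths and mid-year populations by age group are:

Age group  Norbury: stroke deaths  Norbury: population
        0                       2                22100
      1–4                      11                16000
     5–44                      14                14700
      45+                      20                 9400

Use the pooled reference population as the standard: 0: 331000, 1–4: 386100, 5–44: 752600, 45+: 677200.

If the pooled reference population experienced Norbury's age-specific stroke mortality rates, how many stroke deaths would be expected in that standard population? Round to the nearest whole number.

Age-specific rates per 100000 for Norbury: 9.05, 68.75, 95.24, 212.77.
Expected stroke deaths = Σ (standard pop × age-specific rate ÷ 100000)
= 331000×9.05/100000 + 386100×68.75/100000 + 752600×95.24/100000 + 677200×212.77/100000
= 29.95 + 265.44 + 716.76 + 1440.85 = 2453.01.

2453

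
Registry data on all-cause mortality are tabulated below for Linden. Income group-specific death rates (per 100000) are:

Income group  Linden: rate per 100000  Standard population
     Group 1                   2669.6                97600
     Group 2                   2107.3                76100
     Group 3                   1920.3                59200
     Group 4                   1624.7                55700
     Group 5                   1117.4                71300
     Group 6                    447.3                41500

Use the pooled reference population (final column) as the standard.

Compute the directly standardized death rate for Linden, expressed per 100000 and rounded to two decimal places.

Standard total = 401400; weights = 0.2431, 0.1896, 0.1475, 0.1388, 0.1776, 0.1034.
Standardized rate: 0.2431×2669.6 + 0.1896×2107.3 + 0.1475×1920.3 + 0.1388×1624.7 + 0.1776×1117.4 + 0.1034×447.3 = 1802.0170 per 100000.

1802.02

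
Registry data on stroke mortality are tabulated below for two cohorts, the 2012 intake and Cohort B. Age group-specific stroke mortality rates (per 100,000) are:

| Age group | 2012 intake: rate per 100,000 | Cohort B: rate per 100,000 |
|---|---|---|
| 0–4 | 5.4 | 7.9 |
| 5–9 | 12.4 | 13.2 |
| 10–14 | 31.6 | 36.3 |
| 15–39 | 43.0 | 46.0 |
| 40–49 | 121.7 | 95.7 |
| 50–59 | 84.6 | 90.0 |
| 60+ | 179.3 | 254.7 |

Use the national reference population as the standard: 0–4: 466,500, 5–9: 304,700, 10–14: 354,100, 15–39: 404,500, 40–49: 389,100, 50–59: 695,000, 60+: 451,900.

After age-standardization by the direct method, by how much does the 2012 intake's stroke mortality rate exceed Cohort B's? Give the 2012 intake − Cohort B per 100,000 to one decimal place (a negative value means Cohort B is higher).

-10.4

Standard total = 3,065,800; weights = 0.1522, 0.0994, 0.1155, 0.1319, 0.1269, 0.2267, 0.1474.
The 2012 intake: 0.1522×5.4 + 0.0994×12.4 + 0.1155×31.6 + 0.1319×43.0 + 0.1269×121.7 + 0.2267×84.6 + 0.1474×179.3 = 72.4302 per 100,000.
Cohort B: 0.1522×7.9 + 0.0994×13.2 + 0.1155×36.3 + 0.1319×46.0 + 0.1269×95.7 + 0.2267×90.0 + 0.1474×254.7 = 82.8671 per 100,000.
Difference = 72.4302 − 82.8671 = -10.4369.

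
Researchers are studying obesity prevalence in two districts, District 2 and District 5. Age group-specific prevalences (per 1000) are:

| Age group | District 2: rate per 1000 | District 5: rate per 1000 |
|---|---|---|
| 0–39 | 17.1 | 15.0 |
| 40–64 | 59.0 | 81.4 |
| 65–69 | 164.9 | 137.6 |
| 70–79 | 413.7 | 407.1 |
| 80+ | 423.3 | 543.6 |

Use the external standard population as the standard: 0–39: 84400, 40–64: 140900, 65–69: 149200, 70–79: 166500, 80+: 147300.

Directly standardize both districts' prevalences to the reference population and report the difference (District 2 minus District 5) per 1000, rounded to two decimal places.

Standard total = 688300; weights = 0.1226, 0.2047, 0.2168, 0.2419, 0.2140.
District 2: 0.1226×17.1 + 0.2047×59.0 + 0.2168×164.9 + 0.2419×413.7 + 0.2140×423.3 = 240.5820 per 1000.
District 5: 0.1226×15.0 + 0.2047×81.4 + 0.2168×137.6 + 0.2419×407.1 + 0.2140×543.6 = 263.1405 per 1000.
Difference = 240.5820 − 263.1405 = -22.5586.

-22.56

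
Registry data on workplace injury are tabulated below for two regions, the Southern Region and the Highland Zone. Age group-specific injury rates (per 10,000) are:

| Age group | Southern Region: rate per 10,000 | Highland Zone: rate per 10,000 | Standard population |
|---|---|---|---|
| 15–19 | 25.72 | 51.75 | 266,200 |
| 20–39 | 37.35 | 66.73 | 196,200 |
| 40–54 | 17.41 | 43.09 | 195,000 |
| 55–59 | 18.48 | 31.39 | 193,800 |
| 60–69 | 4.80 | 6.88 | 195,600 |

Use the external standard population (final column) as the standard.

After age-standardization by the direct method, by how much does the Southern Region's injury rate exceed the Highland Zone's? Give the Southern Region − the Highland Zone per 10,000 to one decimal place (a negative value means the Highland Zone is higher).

-19.7

Standard total = 1,046,800; weights = 0.2543, 0.1874, 0.1863, 0.1851, 0.1869.
The Southern Region: 0.2543×25.72 + 0.1874×37.35 + 0.1863×17.41 + 0.1851×18.48 + 0.1869×4.80 = 21.1024 per 10,000.
The Highland Zone: 0.2543×51.75 + 0.1874×66.73 + 0.1863×43.09 + 0.1851×31.39 + 0.1869×6.88 = 40.7909 per 10,000.
Difference = 21.1024 − 40.7909 = -19.6885.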